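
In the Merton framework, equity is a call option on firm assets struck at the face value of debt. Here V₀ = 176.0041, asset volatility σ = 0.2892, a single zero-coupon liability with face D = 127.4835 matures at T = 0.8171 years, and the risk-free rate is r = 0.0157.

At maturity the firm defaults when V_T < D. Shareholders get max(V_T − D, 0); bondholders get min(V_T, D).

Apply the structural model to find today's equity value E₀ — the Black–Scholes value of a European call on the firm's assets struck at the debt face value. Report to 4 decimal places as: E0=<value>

E0=51.9720

Equity is a call on the firm's assets struck at D = 127.4835:
d₁ = [ln(V₀/D) + (r + σ²/2)T] / (σ√T)
   = [ln(176.0041/127.4835) + (0.0157 + 0.5·0.2892²)·0.8171] / (0.2892·√0.8171)
   = [0.322520 + 0.046998] / 0.261418 = 1.413515
d₂ = d₁ − σ√T = 1.413515 − 0.261418 = 1.152097
N(d₁) = 0.921248,  N(d₂) = 0.875359,  e^(−rT) = 0.987253
E₀ = V₀·N(d₁) − D·e^(−rT)·N(d₂)
   = 176.0041·0.921248 − 127.4835·0.987253·0.875359 = 51.971957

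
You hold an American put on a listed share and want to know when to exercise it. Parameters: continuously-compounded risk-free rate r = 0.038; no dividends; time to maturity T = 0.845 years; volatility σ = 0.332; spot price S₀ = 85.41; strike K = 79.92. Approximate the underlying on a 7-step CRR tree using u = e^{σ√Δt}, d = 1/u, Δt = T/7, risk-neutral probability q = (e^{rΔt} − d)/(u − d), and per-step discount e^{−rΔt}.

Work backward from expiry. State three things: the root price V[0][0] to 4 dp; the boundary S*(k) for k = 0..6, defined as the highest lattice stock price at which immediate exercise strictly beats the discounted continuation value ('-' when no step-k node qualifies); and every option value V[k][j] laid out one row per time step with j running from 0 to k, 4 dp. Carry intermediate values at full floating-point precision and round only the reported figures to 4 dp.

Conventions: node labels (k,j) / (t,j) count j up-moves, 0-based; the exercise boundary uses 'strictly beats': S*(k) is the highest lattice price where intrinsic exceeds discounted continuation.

Δt=0.12071  u=1.12227  d=0.89105  q=0.49108  discount=0.99542
step 7 (expiry): payoffs max(K−S,0) = 41.8276 31.9434 19.4944 3.8151 0.0000 0.0000 0.0000 0.0000
step 6: (k=6,j=0): S=42.7498, K−S=37.1702, hold=36.8045 ⇒ V=37.1702 exercise | (k=6,j=1): S=53.8425, K−S=26.0775, hold=25.7117 ⇒ V=26.0775 exercise | (k=6,j=2): S=67.8136, K−S=12.1064, hold=11.7406 ⇒ V=12.1064 exercise | (k=6,j=3): S=85.4100, K−S=0.0000, hold=1.9327 ⇒ V=1.9327 continue | (k=6,j=4): S=107.5723, K−S=0.0000, hold=0.0000 ⇒ V=0.0000 continue | (k=6,j=5): S=135.4853, K−S=0.0000, hold=0.0000 ⇒ V=0.0000 continue | (k=6,j=6): S=170.6412, K−S=0.0000, hold=0.0000 ⇒ V=0.0000 continue  boundary S*=67.8136
step 5: (k=5,j=0): S=47.9766, K−S=31.9434, hold=31.5776 ⇒ V=31.9434 exercise | (k=5,j=1): S=60.4256, K−S=19.4944, hold=19.1286 ⇒ V=19.4944 exercise | (k=5,j=2): S=76.1049, K−S=3.8151, hold=7.0777 ⇒ V=7.0777 continue | (k=5,j=3): S=95.8527, K−S=0.0000, hold=0.9791 ⇒ V=0.9791 continue | (k=5,j=4): S=120.7247, K−S=0.0000, hold=0.0000 ⇒ V=0.0000 continue | (k=5,j=5): S=152.0505, K−S=0.0000, hold=0.0000 ⇒ V=0.0000 continue  boundary S*=60.4256
step 4: (k=4,j=0): S=53.8425, K−S=26.0775, hold=25.7117 ⇒ V=26.0775 exercise | (k=4,j=1): S=67.8136, K−S=12.1064, hold=13.3355 ⇒ V=13.3355 continue | (k=4,j=2): S=85.4100, K−S=0.0000, hold=4.0641 ⇒ V=4.0641 continue | (k=4,j=3): S=107.5723, K−S=0.0000, hold=0.4960 ⇒ V=0.4960 continue | (k=4,j=4): S=135.4853, K−S=0.0000, hold=0.0000 ⇒ V=0.0000 continue  boundary S*=53.8425
step 3: (k=3,j=0): S=60.4256, K−S=19.4944, hold=19.7294 ⇒ V=19.7294 continue | (k=3,j=1): S=76.1049, K−S=3.8151, hold=8.7423 ⇒ V=8.7423 continue | (k=3,j=2): S=95.8527, K−S=0.0000, hold=2.3013 ⇒ V=2.3013 continue | (k=3,j=3): S=120.7247, K−S=0.0000, hold=0.2513 ⇒ V=0.2513 continue  boundary S*=-
step 2: (k=2,j=0): S=67.8136, K−S=12.1064, hold=14.2683 ⇒ V=14.2683 continue | (k=2,j=1): S=85.4100, K−S=0.0000, hold=5.5537 ⇒ V=5.5537 continue | (k=2,j=2): S=107.5723, K−S=0.0000, hold=1.2886 ⇒ V=1.2886 continue  boundary S*=-
step 1: (k=1,j=0): S=76.1049, K−S=3.8151, hold=9.9430 ⇒ V=9.9430 continue | (k=1,j=1): S=95.8527, K−S=0.0000, hold=3.4434 ⇒ V=3.4434 continue  boundary S*=-
step 0: (k=0,j=0): S=85.4100, K−S=0.0000, hold=6.7203 ⇒ V=6.7203 continue  boundary S*=-

price = 6.7203
boundary = - - - - 53.8425 60.4256 67.8136
tree:
6.7203
9.9430 3.4434
14.2683 5.5537 1.2886
19.7294 8.7423 2.3013 0.2513
26.0775 13.3355 4.0641 0.4960 0.0000
31.9434 19.4944 7.0777 0.9791 0.0000 0.0000
37.1702 26.0775 12.1064 1.9327 0.0000 0.0000 0.0000
41.8276 31.9434 19.4944 3.8151 0.0000 0.0000 0.0000 0.0000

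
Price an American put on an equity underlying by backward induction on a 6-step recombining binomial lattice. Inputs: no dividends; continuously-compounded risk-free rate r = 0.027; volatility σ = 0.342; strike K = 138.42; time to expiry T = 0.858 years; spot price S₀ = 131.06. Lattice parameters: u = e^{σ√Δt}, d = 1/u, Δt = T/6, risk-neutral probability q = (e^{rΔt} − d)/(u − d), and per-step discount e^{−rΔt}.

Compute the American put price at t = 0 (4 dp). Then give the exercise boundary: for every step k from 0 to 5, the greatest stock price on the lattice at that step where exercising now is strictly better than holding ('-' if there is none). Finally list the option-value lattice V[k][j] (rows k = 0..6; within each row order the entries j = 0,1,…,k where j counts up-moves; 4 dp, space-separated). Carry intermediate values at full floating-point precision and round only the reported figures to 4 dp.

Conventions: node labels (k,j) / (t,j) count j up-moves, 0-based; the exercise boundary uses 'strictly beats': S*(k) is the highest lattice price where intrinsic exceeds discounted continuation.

Δt=0.14300, u=1.13806, d=0.87869, q=0.48263, disc=e^(-rΔt)=0.99615
k=6 terminal: V=max(K-S,0) → 78.0988 60.2926 37.2302 7.3600 0.0000 0.0000 0.0000
k=5: j=0 S=68.6494 intr=69.7706 cont=69.2372 V=69.7706[EX]; j=1 S=88.9140 intr=49.5060 cont=48.9726 V=49.5060[EX]; j=2 S=115.1605 intr=23.2595 cont=22.7261 V=23.2595[EX]; j=3 S=149.1547 intr=0.0000 cont=3.7932 V=3.7932[hold]; j=4 S=193.1835 intr=0.0000 cont=0.0000 V=0.0000[hold]; j=5 S=250.2092 intr=0.0000 cont=0.0000 V=0.0000[hold]  S*(5)=115.1605
k=4: j=0 S=78.1274 intr=60.2926 cont=59.7591 V=60.2926[EX]; j=1 S=101.1898 intr=37.2302 cont=36.6968 V=37.2302[EX]; j=2 S=131.0600 intr=7.3600 cont=13.8111 V=13.8111[hold]; j=3 S=169.7475 intr=0.0000 cont=1.9549 V=1.9549[hold]; j=4 S=219.8552 intr=0.0000 cont=0.0000 V=0.0000[hold]  S*(4)=101.1898
k=3: j=0 S=88.9140 intr=49.5060 cont=48.9726 V=49.5060[EX]; j=1 S=115.1605 intr=23.2595 cont=25.8276 V=25.8276[hold]; j=2 S=149.1547 intr=0.0000 cont=8.0578 V=8.0578[hold]; j=3 S=193.1835 intr=0.0000 cont=1.0075 V=1.0075[hold]  S*(3)=88.9140
k=2: j=0 S=101.1898 intr=37.2302 cont=37.9314 V=37.9314[hold]; j=1 S=131.0600 intr=7.3600 cont=17.1849 V=17.1849[hold]; j=2 S=169.7475 intr=0.0000 cont=4.6372 V=4.6372[hold]  S*(2)=-
k=1: j=0 S=115.1605 intr=23.2595 cont=27.8110 V=27.8110[hold]; j=1 S=149.1547 intr=0.0000 cont=11.0862 V=11.0862[hold]  S*(1)=-
k=0: j=0 S=131.0600 intr=7.3600 cont=19.6631 V=19.6631[hold]  S*(0)=-

price = 19.6631
boundary = - - - 88.9140 101.1898 115.1605
tree:
19.6631
27.8110 11.0862
37.9314 17.1849 4.6372
49.5060 25.8276 8.0578 1.0075
60.2926 37.2302 13.8111 1.9549 0.0000
69.7706 49.5060 23.2595 3.7932 0.0000 0.0000
78.0988 60.2926 37.2302 7.3600 0.0000 0.0000 0.0000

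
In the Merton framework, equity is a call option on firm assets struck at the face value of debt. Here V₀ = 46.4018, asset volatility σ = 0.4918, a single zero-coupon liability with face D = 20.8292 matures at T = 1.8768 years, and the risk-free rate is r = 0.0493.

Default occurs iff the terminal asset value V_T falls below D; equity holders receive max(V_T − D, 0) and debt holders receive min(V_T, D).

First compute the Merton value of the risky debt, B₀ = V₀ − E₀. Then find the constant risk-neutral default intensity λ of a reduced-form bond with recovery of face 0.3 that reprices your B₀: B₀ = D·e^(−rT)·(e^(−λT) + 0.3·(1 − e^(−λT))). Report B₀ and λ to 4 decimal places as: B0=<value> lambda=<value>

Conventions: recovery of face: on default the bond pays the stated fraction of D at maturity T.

B0=18.1607 lambda=0.0343

Apply the equity-as-call identities (strike 20.8292, horizon 1.8768 years):
d₁ = [ln(V₀/D) + (r + σ²/2)T] / (σ√T)
   = [ln(46.4018/20.8292) + (0.0493 + 0.5·0.4918²)·1.8768] / (0.4918·√1.8768)
   = [0.800982 + 0.319494] / 0.673748 = 1.663050
d₂ = d₁ − σ√T = 1.663050 − 0.673748 = 0.989302
N(d₁) = 0.951849,  N(d₂) = 0.838742,  e^(−rT) = 0.911625
E₀ = V₀·N(d₁) − D·e^(−rT)·N(d₂)
   = 46.4018·0.951849 − 20.8292·0.911625·0.838742 = 28.241102
B₀ = V₀ − E₀ = 46.4018 − 28.241102 = 18.160698
e^(−λT) = (B₀·e^(rT)/D − 0.3)/(1 − 0.3) = (18.1607·1.096942/20.8292 − 0.3)/0.7 = 0.93772707
λ = −ln(0.93772707)/1.8768 = 0.034258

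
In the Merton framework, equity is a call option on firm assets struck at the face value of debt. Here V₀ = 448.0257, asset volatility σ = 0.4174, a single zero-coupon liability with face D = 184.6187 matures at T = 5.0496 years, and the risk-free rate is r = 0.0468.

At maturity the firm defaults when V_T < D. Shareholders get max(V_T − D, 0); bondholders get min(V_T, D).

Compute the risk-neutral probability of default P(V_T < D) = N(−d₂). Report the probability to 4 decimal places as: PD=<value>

With assets at 448.0257 and a single debt payment of 184.6187 at 5.0496 years:
d₁ = [ln(V₀/D) + (r + σ²/2)T] / (σ√T)
   = [ln(448.0257/184.6187) + (0.0468 + 0.5·0.4174²)·5.0496] / (0.4174·√5.0496)
   = [0.886558 + 0.676199] / 0.937953 = 1.666136
d₂ = d₁ − σ√T = 1.666136 − 0.937953 = 0.728183
risk-neutral PD = N(−d₂) = N(-0.728183) = 0.233251

PD=0.2333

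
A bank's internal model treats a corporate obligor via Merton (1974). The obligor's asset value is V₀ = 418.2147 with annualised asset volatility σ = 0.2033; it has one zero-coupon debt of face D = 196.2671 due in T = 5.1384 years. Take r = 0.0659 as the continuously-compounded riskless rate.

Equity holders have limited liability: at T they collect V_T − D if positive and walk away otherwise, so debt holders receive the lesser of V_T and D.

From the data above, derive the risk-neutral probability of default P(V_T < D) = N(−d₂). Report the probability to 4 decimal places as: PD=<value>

Work the structural quantities from V₀ = 418.2147 against face 196.2671:
d₁ = [ln(V₀/D) + (r + σ²/2)T] / (σ√T)
   = [ln(418.2147/196.2671) + (0.0659 + 0.5·0.2033²)·5.1384] / (0.2033·√5.1384)
   = [0.756518 + 0.444808] / 0.460841 = 2.606812
d₂ = d₁ − σ√T = 2.606812 − 0.460841 = 2.145970
risk-neutral PD = N(−d₂) = N(-2.145970) = 0.015938

PD=0.0159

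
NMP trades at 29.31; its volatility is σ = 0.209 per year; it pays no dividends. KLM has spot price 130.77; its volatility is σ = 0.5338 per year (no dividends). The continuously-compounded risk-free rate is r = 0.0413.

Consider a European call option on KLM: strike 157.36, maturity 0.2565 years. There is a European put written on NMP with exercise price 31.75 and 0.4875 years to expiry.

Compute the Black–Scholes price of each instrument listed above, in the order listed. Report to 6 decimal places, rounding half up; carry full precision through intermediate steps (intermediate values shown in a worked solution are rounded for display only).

price(KLM call K=157.36) = 6.008560
price(NMP put K=31.75) = 2.806293

[KLM call K=157.36]
σ√T = 0.5338·√0.2565 = 0.270347
d₁ = (ln(S/K) + (r+σ²/2)T) / (σ√T) = (ln(130.77/157.36) + (0.0413+0.5338²/2)·0.2565) / 0.270347 = (-0.185096 + 0.047137) / 0.270347 = -0.510302
d₂ = d₁ − σ√T = -0.510302 − 0.270347 = -0.780649
e^{−rT} = 0.989462
N(d₁) = 0.304920,  N(d₂) = 0.217504
price = S·N(d₁) − K·e^{−rT}·N(d₂) = 39.874388 − 33.865828 = 6.008560
[NMP put K=31.75]
σ√T = 0.209·√0.4875 = 0.145926
d₁ = (ln(S/K) + (r+σ²/2)T) / (σ√T) = (ln(29.31/31.75) + (0.0413+0.209²/2)·0.4875) / 0.145926 = (-0.079964 + 0.030781) / 0.145926 = -0.337040
d₂ = d₁ − σ√T = -0.337040 − 0.145926 = -0.482966
e^{−rT} = 0.980068
N(−d₁) = 0.631957,  N(−d₂) = 0.685440
price = K·e^{−rT}·N(−d₂) − S·N(−d₁) = 21.328940 − 18.522647 = 2.806293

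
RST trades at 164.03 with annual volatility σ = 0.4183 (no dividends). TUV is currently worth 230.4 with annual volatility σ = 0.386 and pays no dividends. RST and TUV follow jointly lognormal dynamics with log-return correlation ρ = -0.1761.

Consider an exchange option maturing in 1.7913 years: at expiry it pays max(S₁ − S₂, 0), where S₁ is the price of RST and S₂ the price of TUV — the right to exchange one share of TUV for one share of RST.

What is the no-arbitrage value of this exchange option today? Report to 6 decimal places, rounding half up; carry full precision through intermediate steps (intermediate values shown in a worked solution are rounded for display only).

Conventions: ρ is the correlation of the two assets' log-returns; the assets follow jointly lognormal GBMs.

exchange price = 34.917670

σ_eff = √(σ₁² + σ₂² − 2ρσ₁σ₂) = √(0.4183² + 0.386² − 2·-0.1761·0.4183·0.386) = 0.617121
d₁ = (ln(S₁/S₂) + (q₂ − q₁ + σ_eff²/2)T) / (σ_eff√T) = (ln(164.03/230.4) + (0.0 − 0.0 + 0.190419)·1.7913) / 0.825952 = 0.001611
d₂ = d₁ − σ_eff√T = 0.001611 − 0.825952 = -0.824341
N(d₁) = 0.500643,  N(d₂) = 0.204873
V = S₁·e^{−q₁T}·N(d₁) − S₂·e^{−q₂T}·N(d₂) = 82.120402 − 47.202732 = 34.917670
Key observation: no risk-free rate is needed — with the second asset as numeraire the exchange option is a call on the ratio S₁/S₂, and r cancels out of the value.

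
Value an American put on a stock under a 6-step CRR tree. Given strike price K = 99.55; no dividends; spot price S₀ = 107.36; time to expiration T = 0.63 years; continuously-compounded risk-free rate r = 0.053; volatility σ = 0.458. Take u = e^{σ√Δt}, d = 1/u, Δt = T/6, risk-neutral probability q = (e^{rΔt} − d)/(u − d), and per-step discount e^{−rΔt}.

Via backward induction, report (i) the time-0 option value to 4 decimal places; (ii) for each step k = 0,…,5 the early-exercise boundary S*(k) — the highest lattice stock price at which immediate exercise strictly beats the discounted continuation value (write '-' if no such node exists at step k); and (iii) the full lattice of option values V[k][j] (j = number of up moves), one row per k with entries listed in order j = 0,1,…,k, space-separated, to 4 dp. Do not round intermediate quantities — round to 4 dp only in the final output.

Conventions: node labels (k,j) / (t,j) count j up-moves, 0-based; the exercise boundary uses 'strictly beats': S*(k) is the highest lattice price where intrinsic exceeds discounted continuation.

params: Δt=0.10500 u=1.15999 d=0.86208 q=0.48170 e^(-rΔt)=0.99445
t_6 payoffs: 55.4820 40.2534 19.7623 0.0000 0.0000 0.0000 0.0000
t_5: node(5,0) S=51.1183 payoff=48.4317 vs cont=47.8792 → 48.4317 [stop]  node(5,1) S=68.7833 payoff=30.7667 vs cont=30.2143 → 30.7667 [stop]  node(5,2) S=92.5527 payoff=6.9973 vs cont=10.1860 → 10.1860 [wait]  node(5,3) S=124.5362 payoff=0.0000 vs cont=0.0000 → 0.0000 [wait]  node(5,4) S=167.5722 payoff=0.0000 vs cont=0.0000 → 0.0000 [wait]  node(5,5) S=225.4802 payoff=0.0000 vs cont=0.0000 → 0.0000 [wait]  ⇒ S*(5)=68.7833
t_4: node(4,0) S=59.2966 payoff=40.2534 vs cont=39.7010 → 40.2534 [stop]  node(4,1) S=79.7877 payoff=19.7623 vs cont=20.7373 → 20.7373 [wait]  node(4,2) S=107.3600 payoff=0.0000 vs cont=5.2501 → 5.2501 [wait]  node(4,3) S=144.4604 payoff=0.0000 vs cont=0.0000 → 0.0000 [wait]  node(4,4) S=194.3817 payoff=0.0000 vs cont=0.0000 → 0.0000 [wait]  ⇒ S*(4)=59.2966
t_3: node(3,0) S=68.7833 payoff=30.7667 vs cont=30.6813 → 30.7667 [stop]  node(3,1) S=92.5527 payoff=6.9973 vs cont=13.2035 → 13.2035 [wait]  node(3,2) S=124.5362 payoff=0.0000 vs cont=2.7060 → 2.7060 [wait]  node(3,3) S=167.5722 payoff=0.0000 vs cont=0.0000 → 0.0000 [wait]  ⇒ S*(3)=68.7833
t_2: node(2,0) S=79.7877 payoff=19.7623 vs cont=22.1827 → 22.1827 [wait]  node(2,1) S=107.3600 payoff=0.0000 vs cont=8.1017 → 8.1017 [wait]  node(2,2) S=144.4604 payoff=0.0000 vs cont=1.3948 → 1.3948 [wait]  ⇒ S*(2)=-
t_1: node(1,0) S=92.5527 payoff=6.9973 vs cont=15.3145 → 15.3145 [wait]  node(1,1) S=124.5362 payoff=0.0000 vs cont=4.8439 → 4.8439 [wait]  ⇒ S*(1)=-
t_0: node(0,0) S=107.3600 payoff=0.0000 vs cont=10.2138 → 10.2138 [wait]  ⇒ S*(0)=-

price = 10.2138
boundary = - - - 68.7833 59.2966 68.7833
tree:
10.2138
15.3145 4.8439
22.1827 8.1017 1.3948
30.7667 13.2035 2.7060 0.0000
40.2534 20.7373 5.2501 0.0000 0.0000
48.4317 30.7667 10.1860 0.0000 0.0000 0.0000
55.4820 40.2534 19.7623 0.0000 0.0000 0.0000 0.0000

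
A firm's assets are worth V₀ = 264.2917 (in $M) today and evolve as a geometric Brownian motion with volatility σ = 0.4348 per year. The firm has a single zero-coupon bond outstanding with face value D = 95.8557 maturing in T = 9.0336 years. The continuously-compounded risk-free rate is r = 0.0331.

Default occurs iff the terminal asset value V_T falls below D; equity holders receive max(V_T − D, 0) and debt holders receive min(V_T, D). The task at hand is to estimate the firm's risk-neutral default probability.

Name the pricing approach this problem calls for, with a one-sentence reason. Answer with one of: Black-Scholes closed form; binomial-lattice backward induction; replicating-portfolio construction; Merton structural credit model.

framework: Merton structural credit model

Key observation: the question is about default risk generated by asset-value dynamics against a debt face of 95.8557 — the structural framework prices exactly that.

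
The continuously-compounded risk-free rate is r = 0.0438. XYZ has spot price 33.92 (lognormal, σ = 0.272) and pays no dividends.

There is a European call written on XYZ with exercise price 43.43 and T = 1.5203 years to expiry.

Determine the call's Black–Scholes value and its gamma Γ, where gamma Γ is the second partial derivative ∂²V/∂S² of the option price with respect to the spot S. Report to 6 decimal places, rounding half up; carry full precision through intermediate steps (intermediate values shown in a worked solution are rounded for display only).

price = 2.301623
Γ = 0.032740

σ√T = 0.272·√1.5203 = 0.335377
d₁ = (ln(S/K) + (r+σ²/2)T) / (σ√T) = (ln(33.92/43.43) + (0.0438+0.272²/2)·1.5203) / 0.335377 = (-0.247146 + 0.122828) / 0.335377 = -0.370680
d₂ = d₁ − σ√T = -0.370680 − 0.335377 = -0.706057
e^{−rT} = 0.935580
N(d₁) = 0.355438,  N(d₂) = 0.240076
Call price V = S·N(d₁) − K·e^{−rT}·N(d₂) = 12.056458 − 9.754834 = 2.301623
φ(d₁) = (1/√(2π))·e^{−d₁²/2} = 0.372455
Γ = φ(d₁) / (S·σ·√T) = 0.032740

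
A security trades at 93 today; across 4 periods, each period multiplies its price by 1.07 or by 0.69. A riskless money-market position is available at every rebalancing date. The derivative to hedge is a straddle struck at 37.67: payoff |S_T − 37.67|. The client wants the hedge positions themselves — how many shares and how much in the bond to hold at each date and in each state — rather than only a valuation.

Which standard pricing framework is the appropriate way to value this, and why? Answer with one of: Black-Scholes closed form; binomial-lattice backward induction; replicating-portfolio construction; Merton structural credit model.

framework: replicating-portfolio construction

Key observation: the mandate to exhibit the hedge at every date and state singles out the replicating-portfolio construction on the 4-period tree with factors 1.07 and 0.69 from 93.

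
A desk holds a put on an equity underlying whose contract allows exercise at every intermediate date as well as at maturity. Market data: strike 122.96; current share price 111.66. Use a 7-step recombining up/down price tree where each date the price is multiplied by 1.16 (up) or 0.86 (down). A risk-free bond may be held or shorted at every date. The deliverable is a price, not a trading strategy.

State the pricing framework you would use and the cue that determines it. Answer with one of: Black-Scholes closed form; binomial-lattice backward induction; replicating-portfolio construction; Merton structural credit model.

framework: binomial-lattice backward induction

Key observation: with exercise allowed before expiry on a discrete up/down model (7 steps from spot 111.66), the strike-122.96 put's value must be rolled back through the tree testing early exercise at each node.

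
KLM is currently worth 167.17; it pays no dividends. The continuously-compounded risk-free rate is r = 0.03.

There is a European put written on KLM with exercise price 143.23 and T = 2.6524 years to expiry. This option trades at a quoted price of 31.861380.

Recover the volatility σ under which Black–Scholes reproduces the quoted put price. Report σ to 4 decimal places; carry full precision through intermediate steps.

At σ = 0.5018 the Black–Scholes value reproduces the quote:
σ√T = 0.5018·√2.6524 = 0.817241
d₁ = (ln(S/K) + (r+σ²/2)T) / (σ√T) = (ln(167.17/143.23) + (0.03+0.5018²/2)·2.6524) / 0.817241 = (0.154560 + 0.413513) / 0.817241 = 0.695111
d₂ = d₁ − σ√T = 0.695111 − 0.817241 = -0.122130
e^{−rT} = 0.923512
N(−d₁) = 0.243493,  N(−d₂) = 0.548602
V = K·e^{−rT}·N(−d₂) − S·N(−d₁) = 72.566100 − 40.704719 = 31.861380 (the quoted price), and the Black–Scholes price is strictly increasing in σ, so σ is unique

sigma = 0.5018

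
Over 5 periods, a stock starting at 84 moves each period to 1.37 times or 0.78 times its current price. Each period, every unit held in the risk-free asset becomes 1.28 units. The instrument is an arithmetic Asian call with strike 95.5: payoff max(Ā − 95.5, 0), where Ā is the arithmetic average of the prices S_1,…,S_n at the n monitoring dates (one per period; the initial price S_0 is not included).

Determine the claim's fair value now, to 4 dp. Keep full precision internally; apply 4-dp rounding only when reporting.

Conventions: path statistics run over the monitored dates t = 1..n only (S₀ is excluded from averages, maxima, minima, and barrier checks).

With p* = (R−d)/(u−d) = 0.8475, sum probability × payoff across the paths and divide by R^5.
Enumerate all 2^5 = 32 price paths (U = up ×1.37, D = down ×0.78); each path with k up-moves has probability p*^k·(1−p*)^(5−k).
DDDDD: Ā=42.3666, payoff=0.0000, prob=0.000083
UDDDD: Ā=74.4131, payoff=0.0000, prob=0.000459
DUDDD: Ā=64.5011, payoff=0.0000, prob=0.000459
UUDDD: Ā=113.2904, payoff=17.7904, prob=0.002549
DDUDD: Ā=56.7697, payoff=0.0000, prob=0.000459
UDUDD: Ā=99.7109, payoff=4.2109, prob=0.002549
DUUDD: Ā=89.7989, payoff=0.0000, prob=0.002549
UUUDD: Ā=157.7238, payoff=62.2238, prob=0.014162
DDDUD: Ā=50.7393, payoff=0.0000, prob=0.000459
UDDUD: Ā=89.1190, payoff=0.0000, prob=0.002549
DUDUD: Ā=79.2070, payoff=0.0000, prob=0.002549
UUDUD: Ā=139.1199, payoff=43.6199, prob=0.014162
DDUUD: Ā=71.4756, payoff=0.0000, prob=0.002549
UDUUD: Ā=125.5405, payoff=30.0405, prob=0.014162
DUUUD: Ā=115.6285, payoff=20.1285, prob=0.014162
UUUUD: Ā=203.0911, payoff=107.5911, prob=0.078680
DDDDU: Ā=46.0355, payoff=0.0000, prob=0.000459
UDDDU: Ā=80.8572, payoff=0.0000, prob=0.002549
DUDDU: Ā=70.9452, payoff=0.0000, prob=0.002549
UUDDU: Ā=124.6089, payoff=29.1089, prob=0.014162
DDUDU: Ā=63.2139, payoff=0.0000, prob=0.002549
UDUDU: Ā=111.0295, payoff=15.5295, prob=0.014162
DUUDU: Ā=101.1175, payoff=5.6175, prob=0.014162
UUUDU: Ā=177.6038, payoff=82.1038, prob=0.078680
DDDUU: Ā=57.1834, payoff=0.0000, prob=0.002549
UDDUU: Ā=100.4375, payoff=4.9375, prob=0.014162
DUDUU: Ā=90.5255, payoff=0.0000, prob=0.014162
UUDUU: Ā=159.0000, payoff=63.5000, prob=0.078680
DDUUU: Ā=82.7942, payoff=0.0000, prob=0.014162
UDUUU: Ā=145.4206, payoff=49.9206, prob=0.078680
DUUUU: Ā=135.5086, payoff=40.0086, prob=0.078680
UUUUU: Ā=238.0086, payoff=142.5086, prob=0.437109
Price = Σ prob·payoff / R^5 = 92.335964 / 3.435974 = 26.8733

price = 26.8733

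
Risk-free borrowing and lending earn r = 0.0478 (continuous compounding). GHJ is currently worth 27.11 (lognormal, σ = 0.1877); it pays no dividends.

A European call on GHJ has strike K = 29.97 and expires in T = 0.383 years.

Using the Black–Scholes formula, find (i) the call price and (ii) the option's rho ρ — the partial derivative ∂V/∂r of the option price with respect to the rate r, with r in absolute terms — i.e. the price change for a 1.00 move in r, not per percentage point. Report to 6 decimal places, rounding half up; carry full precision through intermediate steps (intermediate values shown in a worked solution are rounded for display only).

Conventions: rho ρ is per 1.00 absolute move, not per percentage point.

price = 0.463748
ρ = 2.507296

σ√T = 0.1877·√0.383 = 0.116162
d₁ = (ln(S/K) + (r+σ²/2)T) / (σ√T) = (ln(27.11/29.97) + (0.0478+0.1877²/2)·0.383) / 0.116162 = (-0.100294 + 0.025054) / 0.116162 = -0.647717
d₂ = d₁ − σ√T = -0.647717 − 0.116162 = -0.763879
e^{−rT} = 0.981859
N(d₁) = 0.258584,  N(d₂) = 0.222470
Call price V = S·N(d₁) − K·e^{−rT}·N(d₂) = 7.010213 − 6.546465 = 0.463748
ρ = K·T·e^{−rT}·N(d₂) = 2.507296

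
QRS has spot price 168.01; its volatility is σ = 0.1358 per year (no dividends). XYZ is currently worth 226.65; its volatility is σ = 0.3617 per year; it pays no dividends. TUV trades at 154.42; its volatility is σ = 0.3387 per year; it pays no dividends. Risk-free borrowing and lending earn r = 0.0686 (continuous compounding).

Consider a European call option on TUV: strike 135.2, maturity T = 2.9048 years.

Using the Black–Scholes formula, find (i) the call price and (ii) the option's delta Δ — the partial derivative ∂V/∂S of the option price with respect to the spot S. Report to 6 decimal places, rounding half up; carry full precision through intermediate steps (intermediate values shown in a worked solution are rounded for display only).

price = 56.607651
Δ = 0.806231

σ√T = 0.3387·√2.9048 = 0.577262
d₁ = (ln(S/K) + (r+σ²/2)T) / (σ√T) = (ln(154.42/135.2) + (0.0686+0.3387²/2)·2.9048) / 0.577262 = (0.132921 + 0.365885) / 0.577262 = 0.864089
d₂ = d₁ − σ√T = 0.864089 − 0.577262 = 0.286827
e^{−rT} = 0.819329
N(d₁) = 0.806231,  N(d₂) = 0.612878
Call price V = S·N(d₁) − K·e^{−rT}·N(d₂) = 124.498122 − 67.890471 = 56.607651
Δ = N(d₁) = 0.806231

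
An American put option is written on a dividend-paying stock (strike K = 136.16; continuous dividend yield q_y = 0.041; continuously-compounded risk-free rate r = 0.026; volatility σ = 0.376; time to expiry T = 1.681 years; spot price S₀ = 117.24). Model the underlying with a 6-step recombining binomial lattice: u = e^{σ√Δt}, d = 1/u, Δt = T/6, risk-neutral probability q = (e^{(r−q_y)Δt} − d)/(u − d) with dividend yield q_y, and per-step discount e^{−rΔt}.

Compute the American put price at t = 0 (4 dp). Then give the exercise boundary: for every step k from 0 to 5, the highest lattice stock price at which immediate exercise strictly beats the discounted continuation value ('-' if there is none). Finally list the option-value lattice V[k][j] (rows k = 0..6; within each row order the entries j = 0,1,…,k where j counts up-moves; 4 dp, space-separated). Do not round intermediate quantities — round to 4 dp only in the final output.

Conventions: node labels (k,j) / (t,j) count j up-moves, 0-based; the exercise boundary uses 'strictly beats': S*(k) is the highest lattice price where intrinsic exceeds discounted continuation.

price = 35.8553
boundary = - - - 64.5322 78.7426 64.5322
tree:
35.8553
46.7043 22.6402
58.9056 31.9477 11.1678
71.6278 43.6889 17.5318 3.2518
83.2737 57.4174 26.9380 5.8487 0.0000
92.8179 71.6278 40.1870 10.5194 0.0000 0.0000
100.6397 83.2737 57.4174 18.9200 0.0000 0.0000 0.0000

Δt=0.28017, u=1.22021, d=0.81953, q=0.43994, disc=e^(-rΔt)=0.99274
k=6 terminal: V=max(K-S,0) → 100.6397 83.2737 57.4174 18.9200 0.0000 0.0000 0.0000
k=5: j=0 S=43.3421 intr=92.8179 cont=92.3247 V=92.8179[EX]; j=1 S=64.5322 intr=71.6278 cont=71.3766 V=71.6278[EX]; j=2 S=96.0821 intr=40.0779 cont=40.1870 V=40.1870[hold]; j=3 S=143.0570 intr=0.0000 cont=10.5194 V=10.5194[hold]; j=4 S=212.9979 intr=0.0000 cont=0.0000 V=0.0000[hold]; j=5 S=317.1331 intr=0.0000 cont=0.0000 V=0.0000[hold]  S*(5)=64.5322
k=4: j=0 S=52.8863 intr=83.2737 cont=82.8895 V=83.2737[EX]; j=1 S=78.7426 intr=57.4174 cont=57.3762 V=57.4174[EX]; j=2 S=117.2400 intr=18.9200 cont=26.9380 V=26.9380[hold]; j=3 S=174.5590 intr=0.0000 cont=5.8487 V=5.8487[hold]; j=4 S=259.9013 intr=0.0000 cont=0.0000 V=0.0000[hold]  S*(4)=78.7426
k=3: j=0 S=64.5322 intr=71.6278 cont=71.3766 V=71.6278[EX]; j=1 S=96.0821 intr=40.0779 cont=43.6889 V=43.6889[hold]; j=2 S=143.0570 intr=0.0000 cont=17.5318 V=17.5318[hold]; j=3 S=212.9979 intr=0.0000 cont=3.2518 V=3.2518[hold]  S*(3)=64.5322
k=2: j=0 S=78.7426 intr=57.4174 cont=58.9056 V=58.9056[hold]; j=1 S=117.2400 intr=18.9200 cont=31.9477 V=31.9477[hold]; j=2 S=174.5590 intr=0.0000 cont=11.1678 V=11.1678[hold]  S*(2)=-
k=1: j=0 S=96.0821 intr=40.0779 cont=46.7043 V=46.7043[hold]; j=1 S=143.0570 intr=0.0000 cont=22.6402 V=22.6402[hold]  S*(1)=-
k=0: j=0 S=117.2400 intr=18.9200 cont=35.8553 V=35.8553[hold]  S*(0)=-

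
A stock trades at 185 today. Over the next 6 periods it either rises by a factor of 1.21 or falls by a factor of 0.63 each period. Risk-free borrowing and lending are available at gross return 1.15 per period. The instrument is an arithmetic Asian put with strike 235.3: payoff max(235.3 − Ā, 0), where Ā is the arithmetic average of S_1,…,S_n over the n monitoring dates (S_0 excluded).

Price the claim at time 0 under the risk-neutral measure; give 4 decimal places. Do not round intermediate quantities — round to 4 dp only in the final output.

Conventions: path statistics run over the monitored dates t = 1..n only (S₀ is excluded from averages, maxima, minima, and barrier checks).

price = 5.0025

Under the martingale measure an up-move has probability p* = 0.8966; value the claim as the probability-weighted average of per-path payoffs, discounted 6 periods at R = 1.15.
Enumerate all 2^6 = 64 price paths (U = up ×1.21, D = down ×0.63); each path with k up-moves has probability p*^k·(1−p*)^(6−k).
DDDDDD: Ā=49.2175, payoff=186.0825, prob=0.000001
UDDDDD: Ā=94.5289, payoff=140.7711, prob=0.000011
DUDDDD: Ā=76.6455, payoff=158.6545, prob=0.000011
UUDDDD: Ā=147.2081, payoff=88.0919, prob=0.000092
DDUDDD: Ā=65.3790, payoff=169.9210, prob=0.000011
UDUDDD: Ā=125.5693, payoff=109.7307, prob=0.000092
DUUDDD: Ā=107.6859, payoff=127.6141, prob=0.000092
UUUDDD: Ā=206.8254, payoff=28.4746, prob=0.000798
DDDUDD: Ā=58.2812, payoff=177.0188, prob=0.000011
UDDUDD: Ā=111.9368, payoff=123.3632, prob=0.000092
DUDUDD: Ā=94.0535, payoff=141.2465, prob=0.000092
UUDUDD: Ā=180.6424, payoff=54.6576, prob=0.000798
DDUUDD: Ā=82.7870, payoff=152.5130, prob=0.000092
UDUUDD: Ā=159.0036, payoff=76.2964, prob=0.000798
DUUUDD: Ā=141.1202, payoff=94.1798, prob=0.000798
UUUUDD: Ā=271.0405, payoff=0.0000, prob=0.006914
DDDDUD: Ā=53.8095, payoff=181.4905, prob=0.000011
UDDDUD: Ā=103.3484, payoff=131.9516, prob=0.000092
DUDDUD: Ā=85.4650, payoff=149.8350, prob=0.000092
UUDDUD: Ā=164.1471, payoff=71.1529, prob=0.000798
DDUDUD: Ā=74.1985, payoff=161.1015, prob=0.000092
UDUDUD: Ā=142.5083, payoff=92.7917, prob=0.000798
DUUDUD: Ā=124.6250, payoff=110.6750, prob=0.000798
UUUDUD: Ā=239.3590, payoff=0.0000, prob=0.006914
DDDUUD: Ā=67.1006, payoff=168.1994, prob=0.000092
UDDUUD: Ā=128.8758, payoff=106.4242, prob=0.000798
DUDUUD: Ā=110.9925, payoff=124.3075, prob=0.000798
UUDUUD: Ā=213.1760, payoff=22.1240, prob=0.006914
DDUUUD: Ā=99.7260, payoff=135.5740, prob=0.000798
UDUUUD: Ā=191.5372, payoff=43.7628, prob=0.006914
DUUUUD: Ā=173.6539, payoff=61.6461, prob=0.006914
UUUUUD: Ā=333.5257, payoff=0.0000, prob=0.059924
DDDDDU: Ā=50.9923, payoff=184.3077, prob=0.000011
UDDDDU: Ā=97.9376, payoff=137.3624, prob=0.000092
DUDDDU: Ā=80.0543, payoff=155.2457, prob=0.000092
UUDDDU: Ā=153.7551, payoff=81.5449, prob=0.000798
DDUDDU: Ā=68.7878, payoff=166.5122, prob=0.000092
UDUDDU: Ā=132.1163, payoff=103.1837, prob=0.000798
DUUDDU: Ā=114.2329, payoff=121.0671, prob=0.000798
UUUDDU: Ā=219.3997, payoff=15.9003, prob=0.006914
DDDUDU: Ā=61.6899, payoff=173.6101, prob=0.000092
UDDUDU: Ā=118.4838, payoff=116.8162, prob=0.000798
DUDUDU: Ā=100.6005, payoff=134.6995, prob=0.000798
UUDUDU: Ā=193.2168, payoff=42.0832, prob=0.006914
DDUUDU: Ā=89.3340, payoff=145.9660, prob=0.000798
UDUUDU: Ā=171.5779, payoff=63.7221, prob=0.006914
DUUUDU: Ā=153.6946, payoff=81.6054, prob=0.006914
UUUUDU: Ā=295.1912, payoff=0.0000, prob=0.059924
DDDDUU: Ā=57.2182, payoff=178.0818, prob=0.000092
UDDDUU: Ā=109.8953, payoff=125.4047, prob=0.000798
DUDDUU: Ā=92.0120, payoff=143.2880, prob=0.000798
UUDDUU: Ā=176.7215, payoff=58.5785, prob=0.006914
DDUDUU: Ā=80.7455, payoff=154.5545, prob=0.000798
UDUDUU: Ā=155.0826, payoff=80.2174, prob=0.006914
DUUDUU: Ā=137.1993, payoff=98.1007, prob=0.006914
UUUDUU: Ā=263.5098, payoff=0.0000, prob=0.059924
DDDUUU: Ā=73.6476, payoff=161.6524, prob=0.000798
UDDUUU: Ā=141.4502, payoff=93.8498, prob=0.006914
DUDUUU: Ā=123.5668, payoff=111.7332, prob=0.006914
UUDUUU: Ā=237.3268, payoff=0.0000, prob=0.059924
DDUUUU: Ā=112.3003, payoff=122.9997, prob=0.006914
UDUUUU: Ā=215.6880, payoff=19.6120, prob=0.059924
DUUUUU: Ā=197.8046, payoff=37.4954, prob=0.059924
UUUUUU: Ā=379.9105, payoff=0.0000, prob=0.519340
Price = Σ prob·payoff / R^6 = 11.571141 / 2.313061 = 5.0025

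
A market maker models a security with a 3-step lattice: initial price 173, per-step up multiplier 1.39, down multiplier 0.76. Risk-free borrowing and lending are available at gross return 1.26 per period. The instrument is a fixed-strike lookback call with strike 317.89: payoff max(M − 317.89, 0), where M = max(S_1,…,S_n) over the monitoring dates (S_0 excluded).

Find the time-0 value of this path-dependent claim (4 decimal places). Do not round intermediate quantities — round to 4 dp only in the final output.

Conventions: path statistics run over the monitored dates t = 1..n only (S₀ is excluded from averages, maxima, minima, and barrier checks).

With p* = (R−d)/(u−d) = 0.7937, sum probability × payoff across the paths and divide by R^3.
Enumerate all 2^3 = 8 price paths (U = up ×1.39, D = down ×0.76); each path with k up-moves has probability p*^k·(1−p*)^(3−k).
DDD: M=131.4800, payoff=0.0000, prob=0.008786
UDD: M=240.4700, payoff=0.0000, prob=0.033794
DUD: M=182.7572, payoff=0.0000, prob=0.033794
UUD: M=334.2533, payoff=16.3633, prob=0.129976
DDU: M=138.8955, payoff=0.0000, prob=0.033794
UDU: M=254.0325, payoff=0.0000, prob=0.129976
DUU: M=254.0325, payoff=0.0000, prob=0.129976
UUU: M=464.6121, payoff=146.7221, prob=0.499906
Price = Σ prob·payoff / R^3 = 75.474083 / 2.000376 = 37.7299

price = 37.7299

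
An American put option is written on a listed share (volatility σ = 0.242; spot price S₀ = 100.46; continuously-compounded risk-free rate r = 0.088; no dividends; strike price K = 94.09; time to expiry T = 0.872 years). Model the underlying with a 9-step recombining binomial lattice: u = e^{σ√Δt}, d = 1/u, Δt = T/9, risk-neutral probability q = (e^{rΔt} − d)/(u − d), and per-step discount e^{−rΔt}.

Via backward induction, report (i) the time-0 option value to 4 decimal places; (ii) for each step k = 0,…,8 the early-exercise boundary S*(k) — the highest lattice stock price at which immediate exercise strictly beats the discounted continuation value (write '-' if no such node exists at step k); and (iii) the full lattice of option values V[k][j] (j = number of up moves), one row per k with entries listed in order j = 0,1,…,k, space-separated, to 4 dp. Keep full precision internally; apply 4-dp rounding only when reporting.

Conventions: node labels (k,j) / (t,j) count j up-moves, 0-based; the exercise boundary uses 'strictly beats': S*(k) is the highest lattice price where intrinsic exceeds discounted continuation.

Δt=0.09689, u=1.07824, d=0.92744, q=0.53796, disc=e^(-rΔt)=0.99151
k=9 terminal: V=max(K-S,0) → 43.0906 34.7983 25.1578 13.9498 0.9194 0.0000 0.0000 0.0000 0.0000 0.0000
k=8: j=0 S=54.9894 intr=39.1006 cont=38.3017 V=39.1006[EX]; j=1 S=63.9305 intr=30.1595 cont=29.3607 V=30.1595[EX]; j=2 S=74.3252 intr=19.7648 cont=18.9659 V=19.7648[EX]; j=3 S=86.4101 intr=7.6799 cont=6.8810 V=7.6799[EX]; j=4 S=100.4600 intr=0.0000 cont=0.4212 V=0.4212[hold]; j=5 S=116.7943 intr=0.0000 cont=0.0000 V=0.0000[hold]; j=6 S=135.7845 intr=0.0000 cont=0.0000 V=0.0000[hold]; j=7 S=157.8623 intr=0.0000 cont=0.0000 V=0.0000[hold]; j=8 S=183.5300 intr=0.0000 cont=0.0000 V=0.0000[hold]  S*(8)=86.4101
k=7: j=0 S=59.2917 intr=34.7983 cont=33.9995 V=34.7983[EX]; j=1 S=68.9322 intr=25.1578 cont=24.3590 V=25.1578[EX]; j=2 S=80.1402 intr=13.9498 cont=13.1510 V=13.9498[EX]; j=3 S=93.1706 intr=0.9194 cont=3.7429 V=3.7429[hold]; j=4 S=108.3197 intr=0.0000 cont=0.1930 V=0.1930[hold]; j=5 S=125.9319 intr=0.0000 cont=0.0000 V=0.0000[hold]; j=6 S=146.4078 intr=0.0000 cont=0.0000 V=0.0000[hold]; j=7 S=170.2130 intr=0.0000 cont=0.0000 V=0.0000[hold]  S*(7)=80.1402
k=6: j=0 S=63.9305 intr=30.1595 cont=29.3607 V=30.1595[EX]; j=1 S=74.3252 intr=19.7648 cont=18.9659 V=19.7648[EX]; j=2 S=86.4101 intr=7.6799 cont=8.3871 V=8.3871[hold]; j=3 S=100.4600 intr=0.0000 cont=1.8176 V=1.8176[hold]; j=4 S=116.7943 intr=0.0000 cont=0.0884 V=0.0884[hold]; j=5 S=135.7845 intr=0.0000 cont=0.0000 V=0.0000[hold]; j=6 S=157.8623 intr=0.0000 cont=0.0000 V=0.0000[hold]  S*(6)=74.3252
k=5: j=0 S=68.9322 intr=25.1578 cont=24.3590 V=25.1578[EX]; j=1 S=80.1402 intr=13.9498 cont=13.5282 V=13.9498[EX]; j=2 S=93.1706 intr=0.9194 cont=4.8118 V=4.8118[hold]; j=3 S=108.3197 intr=0.0000 cont=0.8798 V=0.8798[hold]; j=4 S=125.9319 intr=0.0000 cont=0.0405 V=0.0405[hold]; j=5 S=146.4078 intr=0.0000 cont=0.0000 V=0.0000[hold]  S*(5)=80.1402
k=4: j=0 S=74.3252 intr=19.7648 cont=18.9659 V=19.7648[EX]; j=1 S=86.4101 intr=7.6799 cont=8.9572 V=8.9572[hold]; j=2 S=100.4600 intr=0.0000 cont=2.6737 V=2.6737[hold]; j=3 S=116.7943 intr=0.0000 cont=0.4247 V=0.4247[hold]; j=4 S=135.7845 intr=0.0000 cont=0.0186 V=0.0186[hold]  S*(4)=74.3252
k=3: j=0 S=80.1402 intr=13.9498 cont=13.8323 V=13.9498[EX]; j=1 S=93.1706 intr=0.9194 cont=5.5296 V=5.5296[hold]; j=2 S=108.3197 intr=0.0000 cont=1.4514 V=1.4514[hold]; j=3 S=125.9319 intr=0.0000 cont=0.2044 V=0.2044[hold]  S*(3)=80.1402
k=2: j=0 S=86.4101 intr=7.6799 cont=9.3401 V=9.3401[hold]; j=1 S=100.4600 intr=0.0000 cont=3.3073 V=3.3073[hold]; j=2 S=116.7943 intr=0.0000 cont=0.7739 V=0.7739[hold]  S*(2)=-
k=1: j=0 S=93.1706 intr=0.9194 cont=6.0430 V=6.0430[hold]; j=1 S=108.3197 intr=0.0000 cont=1.9280 V=1.9280[hold]  S*(1)=-
k=0: j=0 S=100.4600 intr=0.0000 cont=3.7967 V=3.7967[hold]  S*(0)=-

price = 3.7967
boundary = - - - 80.1402 74.3252 80.1402 74.3252 80.1402 86.4101
tree:
3.7967
6.0430 1.9280
9.3401 3.3073 0.7739
13.9498 5.5296 1.4514 0.2044
19.7648 8.9572 2.6737 0.4247 0.0186
25.1578 13.9498 4.8118 0.8798 0.0405 0.0000
30.1595 19.7648 8.3871 1.8176 0.0884 0.0000 0.0000
34.7983 25.1578 13.9498 3.7429 0.1930 0.0000 0.0000 0.0000
39.1006 30.1595 19.7648 7.6799 0.4212 0.0000 0.0000 0.0000 0.0000
43.0906 34.7983 25.1578 13.9498 0.9194 0.0000 0.0000 0.0000 0.0000 0.0000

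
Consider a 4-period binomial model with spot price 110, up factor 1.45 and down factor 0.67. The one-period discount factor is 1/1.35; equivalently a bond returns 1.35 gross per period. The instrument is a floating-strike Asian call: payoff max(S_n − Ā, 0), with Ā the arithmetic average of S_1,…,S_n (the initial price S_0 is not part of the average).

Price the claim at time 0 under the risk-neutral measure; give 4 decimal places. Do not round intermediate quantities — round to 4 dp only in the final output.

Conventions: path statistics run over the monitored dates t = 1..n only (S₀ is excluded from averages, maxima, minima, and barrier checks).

With p* = (R−d)/(u−d) = 0.8718, sum probability × payoff across the paths and divide by R^4.
Enumerate all 2^4 = 16 price paths (U = up ×1.45, D = down ×0.67); each path with k up-moves has probability p*^k·(1−p*)^(4−k).
DDDD: Ā=44.5823, payoff=0.0000, prob=0.000270
UDDD: Ā=96.4841, payoff=0.0000, prob=0.001837
DUDD: Ā=75.0341, payoff=0.0000, prob=0.001837
UUDD: Ā=162.3871, payoff=0.0000, prob=0.012492
DDUD: Ā=60.6626, payoff=0.0000, prob=0.001837
UDUD: Ā=131.2846, payoff=0.0000, prob=0.012492
DUUD: Ā=109.8346, payoff=0.0000, prob=0.012492
UUUD: Ā=237.7019, payoff=0.0000, prob=0.084947
DDDU: Ā=51.0337, payoff=0.0000, prob=0.001837
UDDU: Ā=110.4460, payoff=0.0000, prob=0.012492
DUDU: Ā=88.9960, payoff=14.8234, prob=0.012492
UUDU: Ā=192.6032, payoff=32.0804, prob=0.084947
DDUU: Ā=74.6245, payoff=29.1949, prob=0.012492
UDUU: Ā=161.5007, payoff=63.1829, prob=0.084947
DUUU: Ā=140.0507, payoff=84.6329, prob=0.084947
UUUU: Ā=303.0949, payoff=183.1608, prob=0.577640
Price = Σ prob·payoff / R^4 = 121.632563 / 3.321506 = 36.6197

price = 36.6197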